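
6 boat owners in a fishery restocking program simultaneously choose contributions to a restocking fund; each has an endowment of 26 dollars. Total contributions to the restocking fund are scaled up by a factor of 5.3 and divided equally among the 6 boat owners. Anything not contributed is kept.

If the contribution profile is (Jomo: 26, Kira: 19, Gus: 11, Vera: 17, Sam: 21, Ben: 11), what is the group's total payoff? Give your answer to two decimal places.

607.50 dollars

Total contributed: 26 + 19 + 11 + 17 + 21 + 11 = 105; total kept: 6 × 26 − 105 = 51.
The restocking fund pays out 5.3 × 105 = 556.50 in aggregate.
Group total = 51 + 556.50 = 607.50.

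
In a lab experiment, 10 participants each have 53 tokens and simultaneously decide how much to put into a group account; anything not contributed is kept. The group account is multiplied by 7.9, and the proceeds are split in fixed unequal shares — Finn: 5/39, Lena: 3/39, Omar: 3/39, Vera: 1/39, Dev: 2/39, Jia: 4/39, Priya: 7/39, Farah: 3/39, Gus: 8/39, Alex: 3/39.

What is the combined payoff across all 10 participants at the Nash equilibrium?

Player j's private return per contributed unit is 7.9 × (j's share). Contributing is weakly dominant for j when that share is at least 1/7.9 = 0.1266, and contributing 0 is dominant otherwise.
The shares above 0.1266 belong to Finn, Priya and Gus, contributing 53 each; the remaining 7 contribute 0. Total contributed: 159.
The group account pays out 7.9 × 159 = 1256.10 in total (split across the unequal shares, but the aggregate is all that matters for the group sum).
The 7 free-riders keep 53 each, adding 371. Group total = 371 + 1256.10 = 1627.10.

1627.10 tokens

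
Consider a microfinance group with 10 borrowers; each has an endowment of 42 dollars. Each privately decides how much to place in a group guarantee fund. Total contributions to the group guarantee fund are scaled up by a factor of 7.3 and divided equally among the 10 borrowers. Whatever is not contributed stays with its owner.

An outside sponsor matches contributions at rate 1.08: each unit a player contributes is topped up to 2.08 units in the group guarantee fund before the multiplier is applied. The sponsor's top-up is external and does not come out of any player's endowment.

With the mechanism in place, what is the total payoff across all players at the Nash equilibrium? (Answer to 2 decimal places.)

The effective private return per unit is now 7.3 × 2.08 / 10 = 1.5184 > 1, so every player's dominant strategy flips to full contribution.
So the Nash equilibrium is full contribution by all 10; the group earns 7.3 × 2.08 × 420 = 6377.28.

6377.28 dollars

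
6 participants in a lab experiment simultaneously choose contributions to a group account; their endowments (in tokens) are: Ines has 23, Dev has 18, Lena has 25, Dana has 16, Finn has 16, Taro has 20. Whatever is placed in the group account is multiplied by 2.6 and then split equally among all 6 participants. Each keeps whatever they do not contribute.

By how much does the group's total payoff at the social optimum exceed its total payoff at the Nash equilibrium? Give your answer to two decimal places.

The private return per contributed unit is 2.6/6 = 0.4333 < 1 for every player regardless of endowment, so the Nash equilibrium is zero contribution and the group total is Σ E_j = 23 + 18 + 25 + 16 + 16 + 20 = 118.
Each contributed unit returns 2.600 to the group, so the social optimum is full contribution by everyone: group total = 2.600 × 118 = 306.80.
Efficiency loss = (2.600 − 1) × 118 = 188.80.

188.80 tokens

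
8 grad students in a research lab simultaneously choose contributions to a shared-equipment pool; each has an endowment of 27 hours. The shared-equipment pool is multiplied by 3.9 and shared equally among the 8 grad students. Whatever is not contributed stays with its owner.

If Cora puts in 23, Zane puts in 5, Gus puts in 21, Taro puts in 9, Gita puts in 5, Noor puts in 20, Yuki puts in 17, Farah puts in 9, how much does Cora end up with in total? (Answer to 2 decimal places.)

57.14 hours

Total contributed: 23 + 5 + 21 + 9 + 5 + 20 + 17 + 9 = 109.
Each receives 3.9 × 109 / 8 = 53.14 from the shared-equipment pool.
Cora keeps 27 − 23 = 4, so Cora's payoff is 4 + 53.14 = 57.14.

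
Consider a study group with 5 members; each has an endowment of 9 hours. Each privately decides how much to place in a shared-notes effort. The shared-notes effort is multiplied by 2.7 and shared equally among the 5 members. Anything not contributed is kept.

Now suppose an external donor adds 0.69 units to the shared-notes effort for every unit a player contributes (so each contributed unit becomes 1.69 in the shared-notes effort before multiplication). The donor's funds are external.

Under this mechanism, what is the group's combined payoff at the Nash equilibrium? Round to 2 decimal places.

Even with the mechanism, each unit contributed returns only 2.7 × 1.69 / 5 = 0.9126 per unit of net cost, so contributing nothing is still dominant.
Everyone keeps their endowment and the group total is 5 × 9 = 45.

45.00 hours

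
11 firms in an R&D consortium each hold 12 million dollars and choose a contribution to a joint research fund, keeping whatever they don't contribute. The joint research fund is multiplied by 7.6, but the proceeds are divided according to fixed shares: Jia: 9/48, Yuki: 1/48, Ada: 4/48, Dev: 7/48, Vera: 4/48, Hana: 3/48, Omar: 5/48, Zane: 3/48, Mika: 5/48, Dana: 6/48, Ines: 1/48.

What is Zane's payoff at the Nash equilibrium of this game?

Each unit j contributes comes back to j as 7.6 × (j's share), so j prefers to contribute only if that share exceeds 1/7.6 = 0.1316; otherwise keeping the unit dominates.
The shares above 0.1316 belong to Jia and Dev, contributing 12 each; the remaining 9 contribute 0. Total contributed: 24.
Zane keeps 12 and receives 7.6 × 24 × 3/48 = 11.40 from the joint research fund, for a payoff of 23.40.

23.40 million dollars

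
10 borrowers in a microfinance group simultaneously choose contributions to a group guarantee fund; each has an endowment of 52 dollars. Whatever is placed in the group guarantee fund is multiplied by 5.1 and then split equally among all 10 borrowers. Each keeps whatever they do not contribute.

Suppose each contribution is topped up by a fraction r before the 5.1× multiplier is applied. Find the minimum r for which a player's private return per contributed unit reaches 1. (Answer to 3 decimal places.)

With matching at rate r, one contributed unit becomes (1 + r) in the group guarantee fund and returns 5.1 × (1 + r) / 10 to the contributor.
Setting this equal to 1: 1 + r = 10/5.1 = 1.9608.
So the minimum matching rate is r = 1.9608 − 1 = 0.961.

0.961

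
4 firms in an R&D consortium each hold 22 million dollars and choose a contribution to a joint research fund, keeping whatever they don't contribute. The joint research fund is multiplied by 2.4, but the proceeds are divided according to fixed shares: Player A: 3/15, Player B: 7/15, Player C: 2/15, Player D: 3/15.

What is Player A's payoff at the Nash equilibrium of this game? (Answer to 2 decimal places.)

Player j's private return per contributed unit is 2.4 × (j's share). Contributing is weakly dominant for j when that share is at least 1/2.4 = 0.4167, and contributing 0 is dominant otherwise.
Only Player B (7/15) clears that bar, contributing 22; the remaining 3 contribute 0. Total contributed: 22.
Player A keeps 22 and receives 2.4 × 22 × 3/15 = 10.56 from the joint research fund, for a payoff of 32.56.

32.56 million dollars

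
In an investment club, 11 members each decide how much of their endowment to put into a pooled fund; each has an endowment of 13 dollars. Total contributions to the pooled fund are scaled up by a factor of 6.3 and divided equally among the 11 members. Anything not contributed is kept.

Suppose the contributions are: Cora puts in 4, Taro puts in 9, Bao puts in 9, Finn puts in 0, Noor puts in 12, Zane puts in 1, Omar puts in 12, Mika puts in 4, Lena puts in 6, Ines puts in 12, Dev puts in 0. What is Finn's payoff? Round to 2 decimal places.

Total contributed: 4 + 9 + 9 + 0 + 12 + 1 + 12 + 4 + 6 + 12 + 0 = 69.
Each receives 6.3 × 69 / 11 = 39.52 from the pooled fund.
Finn keeps 13 − 0 = 13, so Finn's payoff is 13 + 39.52 = 52.52.

52.52 dollars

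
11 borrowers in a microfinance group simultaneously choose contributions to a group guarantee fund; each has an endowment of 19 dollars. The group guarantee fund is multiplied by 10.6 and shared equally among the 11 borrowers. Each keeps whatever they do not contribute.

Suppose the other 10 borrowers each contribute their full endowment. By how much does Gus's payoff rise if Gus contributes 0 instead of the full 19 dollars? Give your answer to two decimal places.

0.69 dollars

Switching from a contribution of 19 to 0 lets Gus keep an extra 19 dollars, but lowers the group guarantee fund by 19, which costs Gus their own share of that drop: 10.6/11 × 19 = 18.31.
Net gain = 19 − 18.31 = 0.69. The private return per contributed unit (0.9636) is below 1, so free-riding is indeed the best response regardless of what the others do.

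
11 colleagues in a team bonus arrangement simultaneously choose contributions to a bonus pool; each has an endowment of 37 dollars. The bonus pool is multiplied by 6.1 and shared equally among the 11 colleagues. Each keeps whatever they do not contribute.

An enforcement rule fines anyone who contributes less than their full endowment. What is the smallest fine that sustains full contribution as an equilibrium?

Given the others contribute fully, the best deviation is to contribute 0 (any partial contribution still incurs the fine and gives up units whose private return 0.5545 is below 1).
Deviating from 37 to 0 saves 37 dollars but forfeits the deviator's share of the drop in the bonus pool: 6.1/11 × 37 = 20.52.
So the deviation gain is 37 − 20.52 = 16.48, and the fine must be at least 16.48 dollars to wipe it out.

16.48 dollars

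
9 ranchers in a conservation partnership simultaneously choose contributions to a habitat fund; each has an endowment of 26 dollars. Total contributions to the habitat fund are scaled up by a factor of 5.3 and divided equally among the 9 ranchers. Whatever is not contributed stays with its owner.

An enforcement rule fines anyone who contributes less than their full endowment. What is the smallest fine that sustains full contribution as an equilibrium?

Given the others contribute fully, the best deviation is to contribute 0 (any partial contribution still incurs the fine and gives up units whose private return 0.5889 is below 1).
Deviating from 26 to 0 saves 26 dollars but forfeits the deviator's share of the drop in the habitat fund: 5.3/9 × 26 = 15.31.
So the deviation gain is 26 − 15.31 = 10.69, and the fine must be at least 10.69 dollars to wipe it out.

10.69 dollars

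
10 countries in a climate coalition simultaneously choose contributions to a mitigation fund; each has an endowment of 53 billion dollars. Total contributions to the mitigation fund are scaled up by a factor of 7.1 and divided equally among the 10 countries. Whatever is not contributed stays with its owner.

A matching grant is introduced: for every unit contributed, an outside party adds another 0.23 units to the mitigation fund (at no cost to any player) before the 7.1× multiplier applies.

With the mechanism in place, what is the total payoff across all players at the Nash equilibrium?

530.00 billion dollars

Even with the mechanism, each unit contributed returns only 7.1 × 1.23 / 10 = 0.8733 per unit of net cost, so contributing nothing is still dominant.
Everyone keeps their endowment and the group total is 10 × 53 = 530.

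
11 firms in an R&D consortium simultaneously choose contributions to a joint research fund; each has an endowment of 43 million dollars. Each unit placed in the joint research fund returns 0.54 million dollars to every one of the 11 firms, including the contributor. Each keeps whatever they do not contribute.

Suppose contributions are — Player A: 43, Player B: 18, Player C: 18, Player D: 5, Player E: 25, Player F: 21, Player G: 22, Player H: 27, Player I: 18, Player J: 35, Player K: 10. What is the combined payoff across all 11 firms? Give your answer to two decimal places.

Total contributed: 43 + 18 + 18 + 5 + 25 + 21 + 22 + 27 + 18 + 35 + 10 = 242; total kept: 11 × 43 − 242 = 231.
The joint research fund pays out 0.54 × 11 × 242 = 1437.48 in aggregate.
Group total = 231 + 1437.48 = 1668.48.

1668.48 million dollars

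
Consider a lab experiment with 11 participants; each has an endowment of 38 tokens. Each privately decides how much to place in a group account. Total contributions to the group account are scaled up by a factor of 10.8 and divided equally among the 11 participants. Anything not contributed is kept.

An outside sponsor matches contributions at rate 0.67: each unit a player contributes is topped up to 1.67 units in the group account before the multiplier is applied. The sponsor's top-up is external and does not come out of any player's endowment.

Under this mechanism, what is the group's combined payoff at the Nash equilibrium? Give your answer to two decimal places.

Under the mechanism each unit contributed yields 10.8 × 1.67 / 11 = 1.6396 back to its contributor per unit of net cost, which exceeds 1, making full contribution the dominant choice for everyone.
At the Nash equilibrium everyone contributes 38. Group total payoff = 10.8 × 1.67 × 418 = 7539.05.

7539.05 tokens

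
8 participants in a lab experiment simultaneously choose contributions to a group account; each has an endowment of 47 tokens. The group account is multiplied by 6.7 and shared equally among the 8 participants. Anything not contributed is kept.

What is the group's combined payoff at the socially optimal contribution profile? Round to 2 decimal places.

2519.20 tokens

Each contributed unit returns 6.700 to the group as a whole (0.8375 to each of 8 players), which exceeds 1, so the social optimum is full contribution: group total = 6.700 × 376 = 2519.20.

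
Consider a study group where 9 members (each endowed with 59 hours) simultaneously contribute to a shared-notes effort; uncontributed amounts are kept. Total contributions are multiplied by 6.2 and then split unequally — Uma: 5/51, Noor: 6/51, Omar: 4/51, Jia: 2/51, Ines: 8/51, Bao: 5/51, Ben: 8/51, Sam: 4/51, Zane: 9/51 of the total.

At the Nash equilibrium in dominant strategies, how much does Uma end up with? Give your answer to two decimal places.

94.86 hours

For player j, contributing a unit is worthwhile iff 6.2 × (j's share) ≥ 1, i.e. iff j's share is at least 0.1613.
Zane alone (share 9/51) is above the threshold, contributing 59; the remaining 8 contribute 0. Total contributed: 59.
Uma keeps 59 and receives 6.2 × 59 × 5/51 = 35.86 from the shared-notes effort, for a payoff of 94.86.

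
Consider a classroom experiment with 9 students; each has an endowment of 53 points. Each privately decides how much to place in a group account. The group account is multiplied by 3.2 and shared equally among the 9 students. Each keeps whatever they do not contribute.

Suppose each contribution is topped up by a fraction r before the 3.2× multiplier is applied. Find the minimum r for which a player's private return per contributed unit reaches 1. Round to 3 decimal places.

With matching at rate r, one contributed unit becomes (1 + r) in the group account and returns 3.2 × (1 + r) / 9 to the contributor.
Setting this equal to 1: 1 + r = 9/3.2 = 2.8125.
So the minimum matching rate is r = 2.8125 − 1 = 1.813.

1.813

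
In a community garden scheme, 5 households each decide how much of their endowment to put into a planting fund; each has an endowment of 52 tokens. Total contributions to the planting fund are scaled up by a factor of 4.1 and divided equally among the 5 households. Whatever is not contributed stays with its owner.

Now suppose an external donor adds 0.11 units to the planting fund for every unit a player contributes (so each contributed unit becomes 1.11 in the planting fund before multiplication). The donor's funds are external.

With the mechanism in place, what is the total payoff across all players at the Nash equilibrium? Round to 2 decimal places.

Even with the mechanism, each unit contributed returns only 4.1 × 1.11 / 5 = 0.9102 per unit of net cost, so contributing nothing is still dominant.
Everyone keeps their endowment and the group total is 5 × 52 = 260.

260.00 tokens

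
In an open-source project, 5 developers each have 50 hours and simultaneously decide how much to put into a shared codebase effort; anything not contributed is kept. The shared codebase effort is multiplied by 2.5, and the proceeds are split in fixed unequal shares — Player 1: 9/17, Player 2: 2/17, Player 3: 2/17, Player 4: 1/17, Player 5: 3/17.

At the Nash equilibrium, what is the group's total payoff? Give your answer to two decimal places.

325.00 hours

Player j's private return per contributed unit is 2.5 × (j's share). Contributing is weakly dominant for j when that share is at least 1/2.5 = 0.4000, and contributing 0 is dominant otherwise.
The only share above 0.4000 is Player 1's 9/17, contributing 50; the remaining 4 contribute 0. Total contributed: 50.
The shared codebase effort pays out 2.5 × 50 = 125.00 in total (split across the unequal shares, but the aggregate is all that matters for the group sum).
The 4 free-riders keep 50 each, adding 200. Group total = 200 + 125.00 = 325.00.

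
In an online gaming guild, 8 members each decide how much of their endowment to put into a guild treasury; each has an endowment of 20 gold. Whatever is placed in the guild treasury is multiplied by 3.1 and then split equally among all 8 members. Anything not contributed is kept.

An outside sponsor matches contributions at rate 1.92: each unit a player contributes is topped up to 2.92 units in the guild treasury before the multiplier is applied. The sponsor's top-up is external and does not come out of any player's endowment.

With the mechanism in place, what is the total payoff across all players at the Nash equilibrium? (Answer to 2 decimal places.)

1448.32 gold

Under the mechanism each unit contributed yields 3.1 × 2.92 / 8 = 1.1315 back to its contributor per unit of net cost, which exceeds 1, making full contribution the dominant choice for everyone.
So the Nash equilibrium is full contribution by all 8; the group earns 3.1 × 2.92 × 160 = 1448.32.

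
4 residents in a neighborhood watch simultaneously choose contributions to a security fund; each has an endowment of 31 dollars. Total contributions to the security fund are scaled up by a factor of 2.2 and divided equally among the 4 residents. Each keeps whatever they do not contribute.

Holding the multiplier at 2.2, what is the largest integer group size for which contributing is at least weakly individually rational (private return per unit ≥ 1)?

2

Private return per unit is 2.2/(group size), which is ≥ 1 whenever the group size is ≤ 2.2.
The largest such integer is 2.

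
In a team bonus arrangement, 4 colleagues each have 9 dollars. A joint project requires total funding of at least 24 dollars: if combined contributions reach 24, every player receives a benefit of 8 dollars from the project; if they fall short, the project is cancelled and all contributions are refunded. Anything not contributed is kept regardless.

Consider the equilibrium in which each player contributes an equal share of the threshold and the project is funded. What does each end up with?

11 dollars

Equal share of the threshold: 24/4 = 6.
At this profile no one gains by cutting their contribution: any cut drops the total below 24, the project is cancelled, contributions are refunded, and the deviator ends with 9, which is less than 9 − 6 + 8 = 11. Contributing more than 6 just wastes the excess. So contributing exactly 6 is a best response.
Each player's payoff: 9 − 6 + 8 = 11.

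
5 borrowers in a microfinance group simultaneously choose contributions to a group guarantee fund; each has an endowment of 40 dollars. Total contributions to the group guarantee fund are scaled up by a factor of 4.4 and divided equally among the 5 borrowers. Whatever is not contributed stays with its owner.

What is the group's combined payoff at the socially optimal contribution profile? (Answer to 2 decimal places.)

Each contributed unit returns 4.400 to the group as a whole (0.8800 to each of 5 players), which exceeds 1, so the social optimum is full contribution: group total = 4.400 × 200 = 880.00.

880.00 dollars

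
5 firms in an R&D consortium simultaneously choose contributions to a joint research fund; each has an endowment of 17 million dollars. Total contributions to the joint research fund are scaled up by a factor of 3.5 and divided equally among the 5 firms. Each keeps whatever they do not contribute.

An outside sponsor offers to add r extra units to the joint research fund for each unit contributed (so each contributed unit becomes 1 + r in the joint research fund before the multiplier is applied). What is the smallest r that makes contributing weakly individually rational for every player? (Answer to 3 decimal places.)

With matching at rate r, one contributed unit becomes (1 + r) in the joint research fund and returns 3.5 × (1 + r) / 5 to the contributor.
Setting this equal to 1: 1 + r = 5/3.5 = 1.4286.
So the minimum matching rate is r = 1.4286 − 1 = 0.429.

0.429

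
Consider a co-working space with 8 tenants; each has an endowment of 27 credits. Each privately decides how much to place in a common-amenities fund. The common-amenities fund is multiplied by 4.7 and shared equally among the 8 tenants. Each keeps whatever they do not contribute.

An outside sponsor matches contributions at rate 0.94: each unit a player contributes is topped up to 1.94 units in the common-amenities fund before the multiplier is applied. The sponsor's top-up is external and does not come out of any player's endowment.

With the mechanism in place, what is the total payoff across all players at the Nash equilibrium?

1969.49 credits

With the mechanism, a contributed unit returns 4.7 × 1.94 / 8 = 1.1398 per unit of net cost to the contributor — now above 1 — so contributing fully is weakly dominant for every player.
So the Nash equilibrium is full contribution by all 8; the group earns 4.7 × 1.94 × 216 = 1969.49.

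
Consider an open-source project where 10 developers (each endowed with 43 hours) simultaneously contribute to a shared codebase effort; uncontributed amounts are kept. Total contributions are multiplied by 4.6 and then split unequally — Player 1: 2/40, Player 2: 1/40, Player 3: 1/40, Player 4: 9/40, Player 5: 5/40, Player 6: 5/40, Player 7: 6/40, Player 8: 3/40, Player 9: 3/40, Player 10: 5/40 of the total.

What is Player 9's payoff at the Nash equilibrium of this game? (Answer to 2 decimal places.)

A player with share s gets back 4.6·s per unit contributed, so full contribution is dominant for anyone with s > 1/4.6 = 0.2174 and zero contribution is dominant for anyone below.
Only Player 4 (9/40) clears that bar, contributing 43; the remaining 9 contribute 0. Total contributed: 43.
Player 9 keeps 43 and receives 4.6 × 43 × 3/40 = 14.84 from the shared codebase effort, for a payoff of 57.84.

57.84 hours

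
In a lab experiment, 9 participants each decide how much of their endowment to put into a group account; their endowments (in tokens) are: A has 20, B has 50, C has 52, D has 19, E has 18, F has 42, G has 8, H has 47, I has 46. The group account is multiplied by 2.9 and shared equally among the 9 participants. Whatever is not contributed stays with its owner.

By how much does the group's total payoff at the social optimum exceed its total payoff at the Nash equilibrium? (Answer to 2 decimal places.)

The private return per contributed unit is 2.9/9 = 0.3222 < 1 for every player regardless of endowment, so the Nash equilibrium is zero contribution and the group total is Σ E_j = 20 + 50 + 52 + 19 + 18 + 42 + 8 + 47 + 46 = 302.
Each contributed unit returns 2.900 to the group, so the social optimum is full contribution by everyone: group total = 2.900 × 302 = 875.80.
Efficiency loss = (2.900 − 1) × 302 = 573.80.

573.80 tokens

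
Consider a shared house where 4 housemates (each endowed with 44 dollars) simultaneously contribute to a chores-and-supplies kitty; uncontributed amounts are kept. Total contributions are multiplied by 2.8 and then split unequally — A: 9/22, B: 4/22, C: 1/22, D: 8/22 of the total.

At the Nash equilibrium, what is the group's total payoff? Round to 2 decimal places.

A player with share s gets back 2.8·s per unit contributed, so full contribution is dominant for anyone with s > 1/2.8 = 0.3571 and zero contribution is dominant for anyone below.
The shares above 0.3571 belong to A and D, contributing 44 each; the remaining 2 contribute 0. Total contributed: 88.
The chores-and-supplies kitty pays out 2.8 × 88 = 246.40 in total (split across the unequal shares, but the aggregate is all that matters for the group sum).
The 2 free-riders keep 44 each, adding 88. Group total = 88 + 246.40 = 334.40.

334.40 dollars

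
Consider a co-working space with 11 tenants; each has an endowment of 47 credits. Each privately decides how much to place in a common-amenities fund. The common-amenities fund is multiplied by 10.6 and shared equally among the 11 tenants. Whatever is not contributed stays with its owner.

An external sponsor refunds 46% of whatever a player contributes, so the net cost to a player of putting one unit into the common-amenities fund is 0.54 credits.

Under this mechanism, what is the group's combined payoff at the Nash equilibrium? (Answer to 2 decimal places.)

5718.02 credits

The effective private return per unit is now (10.6/11) / 0.54 = 1.7845 > 1, so every player's dominant strategy flips to full contribution.
So the Nash equilibrium is full contribution by all 11; the group earns 11 × (47 × 0.46 + 10.6 × 47) = 5718.02.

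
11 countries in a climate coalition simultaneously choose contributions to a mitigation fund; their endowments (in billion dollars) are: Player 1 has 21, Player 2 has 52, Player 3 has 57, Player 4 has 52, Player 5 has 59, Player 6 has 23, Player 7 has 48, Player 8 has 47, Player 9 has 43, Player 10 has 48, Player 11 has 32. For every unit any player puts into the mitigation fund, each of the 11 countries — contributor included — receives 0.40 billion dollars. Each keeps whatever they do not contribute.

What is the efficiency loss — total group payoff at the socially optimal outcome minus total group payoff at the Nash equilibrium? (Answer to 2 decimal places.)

The private return per contributed unit is 0.40 < 1 for everyone, so the Nash equilibrium is zero contribution and the group total is Σ E_j = 21 + 52 + 57 + 52 + 59 + 23 + 48 + 47 + 43 + 48 + 32 = 482.
Each contributed unit returns 4.400 to the group, so the social optimum is full contribution by everyone: group total = 4.400 × 482 = 2120.80.
Efficiency loss = (4.400 − 1) × 482 = 1638.80.

1638.80 billion dollars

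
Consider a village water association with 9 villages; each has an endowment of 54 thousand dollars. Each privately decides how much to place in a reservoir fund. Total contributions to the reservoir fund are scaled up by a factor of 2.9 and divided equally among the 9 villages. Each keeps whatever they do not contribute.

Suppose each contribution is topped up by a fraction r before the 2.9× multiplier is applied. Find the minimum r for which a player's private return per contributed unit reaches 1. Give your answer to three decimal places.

With matching at rate r, one contributed unit becomes (1 + r) in the reservoir fund and returns 2.9 × (1 + r) / 9 to the contributor.
Setting this equal to 1: 1 + r = 9/2.9 = 3.1034.
So the minimum matching rate is r = 3.1034 − 1 = 2.103.

2.103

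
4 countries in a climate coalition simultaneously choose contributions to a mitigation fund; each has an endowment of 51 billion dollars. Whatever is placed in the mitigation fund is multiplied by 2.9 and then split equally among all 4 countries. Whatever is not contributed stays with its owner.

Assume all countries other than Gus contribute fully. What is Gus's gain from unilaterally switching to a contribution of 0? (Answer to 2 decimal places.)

Switching from a contribution of 51 to 0 lets Gus keep an extra 51 billion dollars, but lowers the mitigation fund by 51, which costs Gus their own share of that drop: 2.9/4 × 51 = 36.97.
Net gain = 51 − 36.97 = 14.03. The private return per contributed unit (0.7250) is below 1, so free-riding is indeed the best response regardless of what the others do.

14.03 billion dollars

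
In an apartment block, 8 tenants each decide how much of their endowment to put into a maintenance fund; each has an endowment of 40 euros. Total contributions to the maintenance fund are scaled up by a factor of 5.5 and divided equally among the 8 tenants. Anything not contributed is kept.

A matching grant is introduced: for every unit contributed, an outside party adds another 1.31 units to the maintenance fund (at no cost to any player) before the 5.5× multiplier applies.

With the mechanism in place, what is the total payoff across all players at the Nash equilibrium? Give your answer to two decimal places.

With the mechanism, a contributed unit returns 5.5 × 2.31 / 8 = 1.5881 per unit of net cost to the contributor — now above 1 — so contributing fully is weakly dominant for every player.
At the Nash equilibrium everyone contributes 40. Group total payoff = 5.5 × 2.31 × 320 = 4065.60.

4065.60 euros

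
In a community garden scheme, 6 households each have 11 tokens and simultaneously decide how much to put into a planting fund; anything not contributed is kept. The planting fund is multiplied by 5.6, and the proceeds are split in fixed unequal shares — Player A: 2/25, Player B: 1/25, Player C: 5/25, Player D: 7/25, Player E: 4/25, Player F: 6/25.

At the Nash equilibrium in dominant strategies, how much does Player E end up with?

40.57 tokens

Each unit j contributes comes back to j as 5.6 × (j's share), so j prefers to contribute only if that share exceeds 1/5.6 = 0.1786; otherwise keeping the unit dominates.
Player C, Player D and Player F are above the threshold, contributing 11 each; the remaining 3 contribute 0. Total contributed: 33.
Player E keeps 11 and receives 5.6 × 33 × 4/25 = 29.57 from the planting fund, for a payoff of 40.57.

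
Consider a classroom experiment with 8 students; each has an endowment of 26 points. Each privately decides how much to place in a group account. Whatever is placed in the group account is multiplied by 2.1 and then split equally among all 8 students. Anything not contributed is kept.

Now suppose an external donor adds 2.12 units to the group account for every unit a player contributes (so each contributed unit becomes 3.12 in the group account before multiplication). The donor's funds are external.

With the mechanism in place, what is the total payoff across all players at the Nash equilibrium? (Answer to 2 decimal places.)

208.00 points

With the mechanism, a contributed unit returns 2.1 × 3.12 / 8 = 0.8190 per unit of net cost — still below 1 — so contributing 0 remains dominant for every player.
At the Nash equilibrium no one contributes; group total payoff = 8 × 26 = 208.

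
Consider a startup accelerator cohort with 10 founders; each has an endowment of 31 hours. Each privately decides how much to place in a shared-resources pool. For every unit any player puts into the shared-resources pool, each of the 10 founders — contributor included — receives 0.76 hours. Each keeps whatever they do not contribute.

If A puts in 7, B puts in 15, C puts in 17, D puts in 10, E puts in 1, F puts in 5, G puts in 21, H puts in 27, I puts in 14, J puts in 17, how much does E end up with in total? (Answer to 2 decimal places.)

131.84 hours

Total contributed: 7 + 15 + 17 + 10 + 1 + 5 + 21 + 27 + 14 + 17 = 134.
Each receives 0.76 × 134 = 101.84 from the shared-resources pool.
E keeps 31 − 1 = 30, so E's payoff is 30 + 101.84 = 131.84.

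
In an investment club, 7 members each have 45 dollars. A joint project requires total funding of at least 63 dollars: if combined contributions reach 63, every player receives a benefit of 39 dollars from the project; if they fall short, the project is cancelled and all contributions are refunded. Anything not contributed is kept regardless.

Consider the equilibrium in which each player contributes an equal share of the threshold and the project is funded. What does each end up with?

Equal share of the threshold: 63/7 = 9.
At this profile no one gains by cutting their contribution: any cut drops the total below 63, the project is cancelled, contributions are refunded, and the deviator ends with 45, which is less than 45 − 9 + 39 = 75. Contributing more than 9 just wastes the excess. So contributing exactly 9 is a best response.
Each player's payoff: 45 − 9 + 39 = 75.

75 dollars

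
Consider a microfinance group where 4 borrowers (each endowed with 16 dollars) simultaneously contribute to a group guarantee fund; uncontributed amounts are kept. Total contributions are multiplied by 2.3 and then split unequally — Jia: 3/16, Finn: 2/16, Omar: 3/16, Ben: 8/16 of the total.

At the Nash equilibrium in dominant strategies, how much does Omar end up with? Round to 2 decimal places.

A player with share s gets back 2.3·s per unit contributed, so full contribution is dominant for anyone with s > 1/2.3 = 0.4348 and zero contribution is dominant for anyone below.
The only share above 0.4348 is Ben's 8/16, contributing 16; the remaining 3 contribute 0. Total contributed: 16.
Omar keeps 16 and receives 2.3 × 16 × 3/16 = 6.90 from the group guarantee fund, for a payoff of 22.90.

22.90 dollars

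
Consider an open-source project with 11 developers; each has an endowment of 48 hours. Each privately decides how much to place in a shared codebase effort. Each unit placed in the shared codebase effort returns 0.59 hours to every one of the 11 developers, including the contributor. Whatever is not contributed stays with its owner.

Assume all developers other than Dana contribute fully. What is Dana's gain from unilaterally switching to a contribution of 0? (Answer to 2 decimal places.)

Switching from a contribution of 48 to 0 lets Dana keep an extra 48 hours, but lowers the shared codebase effort by 48, which costs Dana their own share of that drop: 0.59 × 48 = 28.32.
Net gain = 48 − 28.32 = 19.68. The private return per contributed unit (0.59) is below 1, so free-riding is indeed the best response regardless of what the others do.

19.68 hours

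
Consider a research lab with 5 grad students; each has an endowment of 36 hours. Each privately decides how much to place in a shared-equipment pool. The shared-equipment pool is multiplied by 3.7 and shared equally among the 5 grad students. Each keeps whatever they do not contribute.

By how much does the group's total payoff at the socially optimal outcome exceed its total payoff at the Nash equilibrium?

486.00 hours

Each contributed unit returns 3.7/5 = 0.7400 to its contributor — below 1 — so contributing 0 is dominant for every player. At the Nash equilibrium everyone keeps their 36, and the group total is 5 × 36 = 180.
Each contributed unit returns 3.700 to the group as a whole (0.7400 to each of 5 players), which exceeds 1, so the social optimum is full contribution: group total = 3.700 × 180 = 666.00.
Efficiency loss = 666.00 − 180 = 486.00.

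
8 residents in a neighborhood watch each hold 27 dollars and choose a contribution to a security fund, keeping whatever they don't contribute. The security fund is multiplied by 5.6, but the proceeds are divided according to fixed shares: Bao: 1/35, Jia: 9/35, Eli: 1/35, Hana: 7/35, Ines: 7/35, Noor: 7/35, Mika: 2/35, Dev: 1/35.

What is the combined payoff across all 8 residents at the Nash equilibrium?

712.80 dollars

For player j, contributing a unit is worthwhile iff 5.6 × (j's share) ≥ 1, i.e. iff j's share is at least 0.1786.
The shares above 0.1786 belong to Jia, Hana, Ines and Noor, contributing 27 each; the remaining 4 contribute 0. Total contributed: 108.
The security fund pays out 5.6 × 108 = 604.80 in total (split across the unequal shares, but the aggregate is all that matters for the group sum).
The 4 free-riders keep 27 each, adding 108. Group total = 108 + 604.80 = 712.80.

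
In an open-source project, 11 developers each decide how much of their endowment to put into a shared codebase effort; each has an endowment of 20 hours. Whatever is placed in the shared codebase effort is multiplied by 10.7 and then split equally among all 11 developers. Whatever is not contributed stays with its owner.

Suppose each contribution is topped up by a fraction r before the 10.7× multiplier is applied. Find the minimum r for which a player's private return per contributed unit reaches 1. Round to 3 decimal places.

0.028

With matching at rate r, one contributed unit becomes (1 + r) in the shared codebase effort and returns 10.7 × (1 + r) / 11 to the contributor.
Setting this equal to 1: 1 + r = 11/10.7 = 1.0280.
So the minimum matching rate is r = 1.0280 − 1 = 0.028.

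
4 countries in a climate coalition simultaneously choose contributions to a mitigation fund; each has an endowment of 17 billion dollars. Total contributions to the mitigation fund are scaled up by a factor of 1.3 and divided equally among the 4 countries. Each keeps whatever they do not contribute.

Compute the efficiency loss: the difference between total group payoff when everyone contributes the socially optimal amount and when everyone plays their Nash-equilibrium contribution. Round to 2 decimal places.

20.40 billion dollars

Each contributed unit returns 1.3/4 = 0.3250 to its contributor — below 1 — so contributing 0 is dominant for every player. At the Nash equilibrium everyone keeps their 17, and the group total is 4 × 17 = 68.
Each contributed unit returns 1.300 to the group as a whole (0.3250 to each of 4 players), which exceeds 1, so the social optimum is full contribution: group total = 1.300 × 68 = 88.40.
Efficiency loss = 88.40 − 68 = 20.40.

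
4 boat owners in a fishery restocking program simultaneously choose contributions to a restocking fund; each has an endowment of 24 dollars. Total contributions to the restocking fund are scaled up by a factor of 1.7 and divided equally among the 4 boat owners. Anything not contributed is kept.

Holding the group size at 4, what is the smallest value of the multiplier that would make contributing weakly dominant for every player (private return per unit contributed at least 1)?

A contributed unit returns (multiplier)/4 to its contributor.
This reaches 1 exactly when the multiplier is 4.

4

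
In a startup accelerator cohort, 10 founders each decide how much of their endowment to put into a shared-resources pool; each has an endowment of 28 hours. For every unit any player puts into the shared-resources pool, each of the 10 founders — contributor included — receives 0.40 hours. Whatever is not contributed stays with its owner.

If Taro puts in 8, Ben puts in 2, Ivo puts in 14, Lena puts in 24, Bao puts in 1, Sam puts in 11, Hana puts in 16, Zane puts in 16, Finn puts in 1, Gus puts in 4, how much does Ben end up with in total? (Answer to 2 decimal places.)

Total contributed: 8 + 2 + 14 + 24 + 1 + 11 + 16 + 16 + 1 + 4 = 97.
Each receives 0.40 × 97 = 38.80 from the shared-resources pool.
Ben keeps 28 − 2 = 26, so Ben's payoff is 26 + 38.80 = 64.80.

64.80 hours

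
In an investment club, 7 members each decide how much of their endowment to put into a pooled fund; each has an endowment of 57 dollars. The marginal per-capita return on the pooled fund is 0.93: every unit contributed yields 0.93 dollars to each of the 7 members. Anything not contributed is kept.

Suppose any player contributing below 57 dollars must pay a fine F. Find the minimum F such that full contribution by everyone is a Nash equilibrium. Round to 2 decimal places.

3.99 dollars

Given the others contribute fully, the best deviation is to contribute 0 (any partial contribution still incurs the fine and gives up units whose private return 0.93 is below 1).
Deviating from 57 to 0 saves 57 dollars but forfeits the deviator's share of the drop in the pooled fund: 0.93 × 57 = 53.01.
So the deviation gain is 57 − 53.01 = 3.99, and the fine must be at least 3.99 dollars to wipe it out.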